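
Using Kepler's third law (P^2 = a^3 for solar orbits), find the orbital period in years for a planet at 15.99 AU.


P = a^(3/2) = 15.99^1.5 = 63.94

63.94 years


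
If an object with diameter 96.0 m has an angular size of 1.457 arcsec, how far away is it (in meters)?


D = size / theta_rad, theta_rad = 1.457 * pi/(180*3600) = 7.064e-06, D = 1.359e+07

1.359e+07 m


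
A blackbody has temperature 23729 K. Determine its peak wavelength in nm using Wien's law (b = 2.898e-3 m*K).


lam_max = b / T = 2.898e-3 / 23729 = 1.221e-07 m = 122.129 nm

122.129 nm


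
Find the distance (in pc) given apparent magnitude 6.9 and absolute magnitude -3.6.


d = 10^((m - M + 5)/5) = 10^((6.9 - -3.6 + 5)/5) = 1258.9254

1258.9254 pc


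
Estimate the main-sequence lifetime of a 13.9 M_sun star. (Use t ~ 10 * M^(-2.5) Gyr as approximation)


t = 10 * M^(-2.5) = 10 * 13.9^(-2.5) = 0.0139

0.0139 Gyr


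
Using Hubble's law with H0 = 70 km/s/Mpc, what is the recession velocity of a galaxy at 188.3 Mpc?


v = H0 * d = 70 * 188.3 = 13181.0

13181.0 km/s


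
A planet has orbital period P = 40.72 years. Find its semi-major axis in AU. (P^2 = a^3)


a = P^(2/3) = 40.72^(2/3) = 11.836

11.836 AU


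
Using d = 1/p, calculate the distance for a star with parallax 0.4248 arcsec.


d = 1/p = 1/0.4248 = 2.354

2.354 pc


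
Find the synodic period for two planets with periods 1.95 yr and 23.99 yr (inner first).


1/P_syn = |1/P1 - 1/P2| = |1/1.95 - 1/23.99| => P_syn = 2.1225

2.1225 years


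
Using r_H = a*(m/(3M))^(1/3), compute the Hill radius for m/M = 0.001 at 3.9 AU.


r_H = a * (m/3M)^(1/3) = 3.9 * (0.001/3)^(1/3) = 0.2704

0.2704 AU


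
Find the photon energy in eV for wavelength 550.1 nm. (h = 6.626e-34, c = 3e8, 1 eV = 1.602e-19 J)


E = hc/lambda = 6.626e-34 * 3e8 / 5.501e-07 = 3.614e-19 J = 2.2556 eV

2.2556 eV


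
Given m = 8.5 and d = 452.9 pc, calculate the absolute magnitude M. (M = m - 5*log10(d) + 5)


M = m - 5*log10(d) + 5 = 8.5 - 5*log10(452.9) + 5 = 0.22

0.22


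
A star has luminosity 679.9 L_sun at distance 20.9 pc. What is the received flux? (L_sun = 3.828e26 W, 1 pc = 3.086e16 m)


F = L / (4*pi*d^2) = 2.603e+29 / (4*pi*(6.450e+17)^2) = 4.979e-08

4.979e-08 W/m^2


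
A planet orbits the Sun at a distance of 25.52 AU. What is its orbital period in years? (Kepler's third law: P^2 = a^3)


P = a^(3/2) = 25.52^1.5 = 128.9202

128.9202 years


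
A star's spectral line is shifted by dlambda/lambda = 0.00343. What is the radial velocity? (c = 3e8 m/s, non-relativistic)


v = (dlambda/lambda) * c = 0.00343 * 3e8 = 1.029e+06

1.029e+06 m/s


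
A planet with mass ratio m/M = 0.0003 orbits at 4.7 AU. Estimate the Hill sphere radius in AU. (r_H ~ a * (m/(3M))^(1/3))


r_H = a * (m/3M)^(1/3) = 4.7 * (0.0003/3)^(1/3) = 0.2182

0.2182 AU


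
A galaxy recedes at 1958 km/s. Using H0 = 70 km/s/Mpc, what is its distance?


d = v / H0 = 1958 / 70 = 27.9714

27.9714 Mpc


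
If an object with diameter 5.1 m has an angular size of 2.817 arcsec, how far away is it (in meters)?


D = size / theta_rad, theta_rad = 2.817 * pi/(180*3600) = 1.366e-05, D = 373429.3617

373429.3617 m


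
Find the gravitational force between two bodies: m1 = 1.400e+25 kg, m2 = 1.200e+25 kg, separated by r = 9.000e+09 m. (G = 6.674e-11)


F = G*m1*m2/r^2 = 6.674e-11 * 1.400e+25 * 1.200e+25 / (9.000e+09)^2 = 6.674e-11 * 1.680e+50 / 8.100e+19 = 1.384e+20

1.384e+20 N


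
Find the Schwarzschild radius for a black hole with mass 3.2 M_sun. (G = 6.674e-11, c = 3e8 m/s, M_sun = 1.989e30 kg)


M = 3.2 * 1.989e30 kg = 6.3648e+30 kg. rs = 2GM/c^2 = 2 * 6.674e-11 * 6.3648e+30 / (3e8)^2 = 9439.7056

9439.7056 m


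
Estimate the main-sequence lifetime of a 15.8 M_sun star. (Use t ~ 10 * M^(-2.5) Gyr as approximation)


t = 10 * M^(-2.5) = 10 * 15.8^(-2.5) = 0.0101

0.0101 Gyr


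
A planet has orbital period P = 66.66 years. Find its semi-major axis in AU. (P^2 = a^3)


a = P^(2/3) = 66.66^(2/3) = 16.4403

16.4403 AU


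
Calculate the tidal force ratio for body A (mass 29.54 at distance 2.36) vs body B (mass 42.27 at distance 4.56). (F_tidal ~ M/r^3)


Ratio = (M1/r1^3) / (M2/r2^3) = (29.54/2.36^3) / (42.27/4.56^3) = 5.0412

5.0412


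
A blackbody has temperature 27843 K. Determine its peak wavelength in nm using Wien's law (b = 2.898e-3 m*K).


lam_max = b / T = 2.898e-3 / 27843 = 1.041e-07 m = 104.0836 nm

104.0836 nm


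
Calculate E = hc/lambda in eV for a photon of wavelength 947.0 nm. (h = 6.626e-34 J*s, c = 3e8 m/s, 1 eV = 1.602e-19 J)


E = hc/lambda = 6.626e-34 * 3e8 / 9.470e-07 = 2.099e-19 J = 1.3103 eV

1.3103 eV


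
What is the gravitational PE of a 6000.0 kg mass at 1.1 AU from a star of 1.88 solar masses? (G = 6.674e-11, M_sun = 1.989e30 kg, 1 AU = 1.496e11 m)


M = 1.88 * 1.989e30 kg = 3.73932e+30 kg; r = 1.1 AU * 1.496e11 m/AU = 1.6456e+11 m. U = -GM*m/r = -(6.674e-11 * 3.73932e+30 * 6000.0) / 1.6456e+11 = -9.099e+12

-9.099e+12 J


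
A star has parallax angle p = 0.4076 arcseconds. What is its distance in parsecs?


d = 1/p = 1/0.4076 = 2.4534

2.4534 pc


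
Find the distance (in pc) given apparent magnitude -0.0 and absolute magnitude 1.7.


d = 10^((m - M + 5)/5) = 10^((-0.0 - 1.7 + 5)/5) = 4.5709

4.5709 pc


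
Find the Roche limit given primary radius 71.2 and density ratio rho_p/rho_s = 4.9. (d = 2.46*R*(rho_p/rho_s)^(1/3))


d_Roche = 2.46 * 71.2 * 4.9^(1/3) = 297.4955

297.4955


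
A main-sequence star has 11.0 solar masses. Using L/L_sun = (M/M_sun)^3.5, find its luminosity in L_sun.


L/L_sun = (M/M_sun)^3.5 = 11.0^3.5 = 4414.4276

4414.4276 L_sun


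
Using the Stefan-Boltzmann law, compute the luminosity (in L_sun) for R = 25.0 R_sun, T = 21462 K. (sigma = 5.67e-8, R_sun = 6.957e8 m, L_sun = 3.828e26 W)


R = 25.0 * 6.957e8 m = 1.73925e+10 m. L = 4*pi*R^2*sigma*T^4 = 4*pi*(1.73925e+10)^2 * 5.67e-8 * 21462^4 = 4.572963227e+31 W. L/L_sun = 4.572963227e+31 / 3.828e26 = 119460.8994

119460.8994 L_sun


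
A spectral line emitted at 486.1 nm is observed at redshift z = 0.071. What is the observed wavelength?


lam_obs = lam_emit * (1 + z) = 486.1 * (1 + 0.071) = 520.6131

520.6131 nm


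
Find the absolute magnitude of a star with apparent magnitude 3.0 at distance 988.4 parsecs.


M = m - 5*log10(d) + 5 = 3.0 - 5*log10(988.4) + 5 = -6.9747

-6.9747


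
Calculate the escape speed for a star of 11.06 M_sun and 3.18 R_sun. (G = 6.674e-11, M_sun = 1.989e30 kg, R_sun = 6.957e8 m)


M = 11.06 * 1.989e30 kg = 2.199834e+31 kg; R = 3.18 * 6.957e8 m = 2.212326e+09 m. v_esc = sqrt(2GM/R) = sqrt(2 * 6.674e-11 * 2.199834e+31 / 2.212326e+09) = 1.152e+06

1.152e+06 m/s


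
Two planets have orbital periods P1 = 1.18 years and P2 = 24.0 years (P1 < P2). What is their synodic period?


1/P_syn = |1/P1 - 1/P2| = |1/1.18 - 1/24.0| => P_syn = 1.241

1.241 years


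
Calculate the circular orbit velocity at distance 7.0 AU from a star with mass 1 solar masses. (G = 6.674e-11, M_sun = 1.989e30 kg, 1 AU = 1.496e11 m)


v = sqrt(GM/r) = sqrt(6.674e-11 * 1.989e+30 / 1.047e+12) = 11258.8926

11258.8926 m/s


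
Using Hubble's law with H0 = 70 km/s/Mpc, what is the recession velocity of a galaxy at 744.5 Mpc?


v = H0 * d = 70 * 744.5 = 52115.0

52115.0 km/s


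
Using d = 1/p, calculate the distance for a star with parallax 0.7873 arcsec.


d = 1/p = 1/0.7873 = 1.2702

1.2702 pc


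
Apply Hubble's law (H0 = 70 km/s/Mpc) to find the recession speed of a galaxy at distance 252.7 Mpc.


v = H0 * d = 70 * 252.7 = 17689.0

17689.0 km/s


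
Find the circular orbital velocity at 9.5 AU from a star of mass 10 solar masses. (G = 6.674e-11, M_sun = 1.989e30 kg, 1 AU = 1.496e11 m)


v = sqrt(GM/r) = sqrt(6.674e-11 * 1.989e+31 / 1.421e+12) = 30562.079

30562.079 m/s


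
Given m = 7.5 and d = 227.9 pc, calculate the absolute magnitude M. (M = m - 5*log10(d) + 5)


M = m - 5*log10(d) + 5 = 7.5 - 5*log10(227.9) + 5 = 0.7113

0.7113


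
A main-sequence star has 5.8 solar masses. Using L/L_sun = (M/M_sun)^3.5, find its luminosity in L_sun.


L/L_sun = (M/M_sun)^3.5 = 5.8^3.5 = 469.8919

469.8919 L_sun


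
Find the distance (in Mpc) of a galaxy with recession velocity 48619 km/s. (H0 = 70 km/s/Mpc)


d = v / H0 = 48619 / 70 = 694.5571

694.5571 Mpc


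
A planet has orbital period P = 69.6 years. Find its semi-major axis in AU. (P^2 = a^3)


a = P^(2/3) = 69.6^(2/3) = 16.9202

16.9202 AU


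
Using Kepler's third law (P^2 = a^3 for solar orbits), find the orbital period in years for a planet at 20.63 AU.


P = a^(3/2) = 20.63^1.5 = 93.702

93.702 years


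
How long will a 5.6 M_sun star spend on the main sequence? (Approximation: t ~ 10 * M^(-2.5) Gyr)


t = 10 * M^(-2.5) = 10 * 5.6^(-2.5) = 0.1348

0.1348 Gyr


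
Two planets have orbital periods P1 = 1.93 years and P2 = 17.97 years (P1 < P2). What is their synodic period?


1/P_syn = |1/P1 - 1/P2| = |1/1.93 - 1/17.97| => P_syn = 2.1622

2.1622 years


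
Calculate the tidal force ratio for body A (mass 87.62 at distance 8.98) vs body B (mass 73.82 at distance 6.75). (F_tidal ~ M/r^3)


Ratio = (M1/r1^3) / (M2/r2^3) = (87.62/8.98^3) / (73.82/6.75^3) = 0.5041

0.5041


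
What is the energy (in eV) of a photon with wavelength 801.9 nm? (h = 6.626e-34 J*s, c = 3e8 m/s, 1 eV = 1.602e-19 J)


E = hc/lambda = 6.626e-34 * 3e8 / 8.019e-07 = 2.479e-19 J = 1.5474 eV

1.5474 eV


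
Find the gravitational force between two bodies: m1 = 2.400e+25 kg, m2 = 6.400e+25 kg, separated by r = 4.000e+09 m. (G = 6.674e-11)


F = G*m1*m2/r^2 = 6.674e-11 * 2.400e+25 * 6.400e+25 / (4.000e+09)^2 = 6.674e-11 * 1.536e+51 / 1.600e+19 = 6.407e+21

6.407e+21 N


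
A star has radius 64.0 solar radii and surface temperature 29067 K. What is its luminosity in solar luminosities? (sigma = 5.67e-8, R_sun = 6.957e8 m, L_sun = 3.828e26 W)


R = 64.0 * 6.957e8 m = 4.45248e+10 m. L = 4*pi*R^2*sigma*T^4 = 4*pi*(4.45248e+10)^2 * 5.67e-8 * 29067^4 = 1.008318464e+33 W. L/L_sun = 1.008318464e+33 / 3.828e26 = 2.634e+06

2.634e+06 L_sun


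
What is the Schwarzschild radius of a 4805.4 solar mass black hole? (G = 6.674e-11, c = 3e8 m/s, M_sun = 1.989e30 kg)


M = 4805.4 * 1.989e30 kg = 9.5579406e+33 kg. rs = 2GM/c^2 = 2 * 6.674e-11 * 9.5579406e+33 / (3e8)^2 = 1.418e+07

1.418e+07 m


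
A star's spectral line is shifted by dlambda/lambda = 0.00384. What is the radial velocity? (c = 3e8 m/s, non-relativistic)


v = (dlambda/lambda) * c = 0.00384 * 3e8 = 1.152e+06

1.152e+06 m/s


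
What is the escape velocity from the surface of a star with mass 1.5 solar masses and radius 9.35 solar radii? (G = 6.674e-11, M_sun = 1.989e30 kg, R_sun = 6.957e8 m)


M = 1.5 * 1.989e30 kg = 2.9835e+30 kg; R = 9.35 * 6.957e8 m = 6.504795e+09 m. v_esc = sqrt(2GM/R) = sqrt(2 * 6.674e-11 * 2.9835e+30 / 6.504795e+09) = 247431.1154

247431.1154 m/s


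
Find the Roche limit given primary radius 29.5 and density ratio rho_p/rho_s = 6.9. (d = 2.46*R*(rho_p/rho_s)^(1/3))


d_Roche = 2.46 * 29.5 * 6.9^(1/3) = 138.1572

138.1572


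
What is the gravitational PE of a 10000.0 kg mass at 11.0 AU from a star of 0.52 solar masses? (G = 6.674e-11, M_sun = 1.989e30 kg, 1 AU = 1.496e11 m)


M = 0.52 * 1.989e30 kg = 1.03428e+30 kg; r = 11.0 AU * 1.496e11 m/AU = 1.6456e+12 m. U = -GM*m/r = -(6.674e-11 * 1.03428e+30 * 10000.0) / 1.6456e+12 = -4.195e+11

-4.195e+11 J


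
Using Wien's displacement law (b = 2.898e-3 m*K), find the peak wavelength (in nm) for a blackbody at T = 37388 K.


lam_max = b / T = 2.898e-3 / 37388 = 7.751e-08 m = 77.5115 nm

77.5115 nm


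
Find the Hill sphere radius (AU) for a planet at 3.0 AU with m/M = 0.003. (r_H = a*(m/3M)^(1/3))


r_H = a * (m/3M)^(1/3) = 3.0 * (0.003/3)^(1/3) = 0.3

0.3 AU


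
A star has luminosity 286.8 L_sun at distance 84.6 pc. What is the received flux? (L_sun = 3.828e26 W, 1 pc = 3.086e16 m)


F = L / (4*pi*d^2) = 1.098e+29 / (4*pi*(2.611e+18)^2) = 1.282e-09

1.282e-09 W/m^2


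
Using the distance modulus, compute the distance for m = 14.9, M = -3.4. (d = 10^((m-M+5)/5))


d = 10^((m - M + 5)/5) = 10^((14.9 - -3.4 + 5)/5) = 45708.819

45708.819 pc


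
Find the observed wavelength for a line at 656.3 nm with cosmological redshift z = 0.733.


lam_obs = lam_emit * (1 + z) = 656.3 * (1 + 0.733) = 1137.3679

1137.3679 nm


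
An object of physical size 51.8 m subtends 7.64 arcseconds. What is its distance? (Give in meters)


D = size / theta_rad, theta_rad = 7.64 * pi/(180*3600) = 3.704e-05, D = 1.398e+06

1.398e+06 m


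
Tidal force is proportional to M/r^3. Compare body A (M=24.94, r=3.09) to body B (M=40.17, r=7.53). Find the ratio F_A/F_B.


Ratio = (M1/r1^3) / (M2/r2^3) = (24.94/3.09^3) / (40.17/7.53^3) = 8.9847

8.9847


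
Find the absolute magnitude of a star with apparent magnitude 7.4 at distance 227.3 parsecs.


M = m - 5*log10(d) + 5 = 7.4 - 5*log10(227.3) + 5 = 0.617

0.617


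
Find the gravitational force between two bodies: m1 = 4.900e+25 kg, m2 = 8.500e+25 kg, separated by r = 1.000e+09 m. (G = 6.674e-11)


F = G*m1*m2/r^2 = 6.674e-11 * 4.900e+25 * 8.500e+25 / (1.000e+09)^2 = 6.674e-11 * 4.165e+51 / 1.000e+18 = 2.780e+23

2.780e+23 N


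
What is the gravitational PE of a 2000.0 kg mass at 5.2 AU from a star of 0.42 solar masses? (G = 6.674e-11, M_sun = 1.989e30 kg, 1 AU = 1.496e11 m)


M = 0.42 * 1.989e30 kg = 8.3538e+29 kg; r = 5.2 AU * 1.496e11 m/AU = 7.7792e+11 m. U = -GM*m/r = -(6.674e-11 * 8.3538e+29 * 2000.0) / 7.7792e+11 = -1.433e+11

-1.433e+11 J


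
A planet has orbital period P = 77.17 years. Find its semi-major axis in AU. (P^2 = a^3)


a = P^(2/3) = 77.17^(2/3) = 18.1259

18.1259 AU


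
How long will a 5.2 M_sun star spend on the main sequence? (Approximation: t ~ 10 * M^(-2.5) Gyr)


t = 10 * M^(-2.5) = 10 * 5.2^(-2.5) = 0.1622

0.1622 Gyr


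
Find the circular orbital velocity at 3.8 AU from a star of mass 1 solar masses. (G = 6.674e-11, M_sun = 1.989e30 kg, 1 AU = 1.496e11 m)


v = sqrt(GM/r) = sqrt(6.674e-11 * 1.989e+30 / 5.685e+11) = 15281.0395

15281.0395 m/s


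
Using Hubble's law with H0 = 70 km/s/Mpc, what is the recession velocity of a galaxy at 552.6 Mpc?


v = H0 * d = 70 * 552.6 = 38682.0

38682.0 km/s


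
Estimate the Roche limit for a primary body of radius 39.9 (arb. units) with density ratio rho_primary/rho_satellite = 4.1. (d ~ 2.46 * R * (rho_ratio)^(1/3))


d_Roche = 2.46 * 39.9 * 4.1^(1/3) = 157.0975

157.0975


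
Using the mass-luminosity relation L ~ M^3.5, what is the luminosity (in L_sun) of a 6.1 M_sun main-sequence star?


L/L_sun = (M/M_sun)^3.5 = 6.1^3.5 = 560.6017

560.6017 L_sun


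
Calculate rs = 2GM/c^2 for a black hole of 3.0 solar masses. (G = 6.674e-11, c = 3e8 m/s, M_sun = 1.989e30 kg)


M = 3.0 * 1.989e30 kg = 5.967e+30 kg. rs = 2GM/c^2 = 2 * 6.674e-11 * 5.967e+30 / (3e8)^2 = 8849.724

8849.724 m


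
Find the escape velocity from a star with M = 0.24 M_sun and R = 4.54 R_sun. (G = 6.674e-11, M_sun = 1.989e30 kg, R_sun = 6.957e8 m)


M = 0.24 * 1.989e30 kg = 4.7736e+29 kg; R = 4.54 * 6.957e8 m = 3.158478e+09 m. v_esc = sqrt(2GM/R) = sqrt(2 * 6.674e-11 * 4.7736e+29 / 3.158478e+09) = 142033.956

142033.956 m/s


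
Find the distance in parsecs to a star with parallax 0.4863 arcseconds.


d = 1/p = 1/0.4863 = 2.0563

2.0563 pc


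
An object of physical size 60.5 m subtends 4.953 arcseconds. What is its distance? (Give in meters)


D = size / theta_rad, theta_rad = 4.953 * pi/(180*3600) = 2.401e-05, D = 2.519e+06

2.519e+06 m


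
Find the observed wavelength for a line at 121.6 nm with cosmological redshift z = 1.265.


lam_obs = lam_emit * (1 + z) = 121.6 * (1 + 1.265) = 275.424

275.424 nm


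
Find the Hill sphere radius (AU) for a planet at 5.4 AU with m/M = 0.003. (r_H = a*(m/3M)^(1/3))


r_H = a * (m/3M)^(1/3) = 5.4 * (0.003/3)^(1/3) = 0.54

0.54 AU


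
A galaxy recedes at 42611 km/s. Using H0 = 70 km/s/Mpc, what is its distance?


d = v / H0 = 42611 / 70 = 608.7286

608.7286 Mpc


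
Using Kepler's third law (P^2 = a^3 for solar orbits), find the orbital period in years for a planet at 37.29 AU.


P = a^(3/2) = 37.29^1.5 = 227.7134

227.7134 years


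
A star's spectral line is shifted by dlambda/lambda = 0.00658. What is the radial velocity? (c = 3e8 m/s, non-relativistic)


v = (dlambda/lambda) * c = 0.00658 * 3e8 = 1.974e+06

1.974e+06 m/s


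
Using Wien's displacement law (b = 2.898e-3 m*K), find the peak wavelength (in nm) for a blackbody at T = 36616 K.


lam_max = b / T = 2.898e-3 / 36616 = 7.915e-08 m = 79.1457 nm

79.1457 nm


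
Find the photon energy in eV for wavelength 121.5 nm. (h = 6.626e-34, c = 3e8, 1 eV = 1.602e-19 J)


E = hc/lambda = 6.626e-34 * 3e8 / 1.215e-07 = 1.636e-18 J = 10.2125 eV

10.2125 eV


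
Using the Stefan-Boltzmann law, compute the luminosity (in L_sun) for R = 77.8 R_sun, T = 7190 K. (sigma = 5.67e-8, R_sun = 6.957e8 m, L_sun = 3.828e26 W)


R = 77.8 * 6.957e8 m = 5.412546e+10 m. L = 4*pi*R^2*sigma*T^4 = 4*pi*(5.412546e+10)^2 * 5.67e-8 * 7190^4 = 5.578426113e+30 W. L/L_sun = 5.578426113e+30 / 3.828e26 = 14572.691

14572.691 L_sun


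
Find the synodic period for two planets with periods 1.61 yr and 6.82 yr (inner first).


1/P_syn = |1/P1 - 1/P2| = |1/1.61 - 1/6.82| => P_syn = 2.1075

2.1075 years


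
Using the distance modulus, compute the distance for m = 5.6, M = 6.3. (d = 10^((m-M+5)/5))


d = 10^((m - M + 5)/5) = 10^((5.6 - 6.3 + 5)/5) = 7.2444

7.2444 pc


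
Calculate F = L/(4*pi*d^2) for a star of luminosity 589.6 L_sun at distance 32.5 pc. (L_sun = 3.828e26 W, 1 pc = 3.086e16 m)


F = L / (4*pi*d^2) = 2.257e+29 / (4*pi*(1.003e+18)^2) = 1.786e-08

1.786e-08 W/m^2


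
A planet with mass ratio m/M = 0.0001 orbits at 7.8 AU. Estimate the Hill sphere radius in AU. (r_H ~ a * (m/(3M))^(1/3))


r_H = a * (m/3M)^(1/3) = 7.8 * (0.0001/3)^(1/3) = 0.251

0.251 AU


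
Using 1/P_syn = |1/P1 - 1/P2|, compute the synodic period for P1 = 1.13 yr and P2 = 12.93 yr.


1/P_syn = |1/P1 - 1/P2| = |1/1.13 - 1/12.93| => P_syn = 1.2382

1.2382 years


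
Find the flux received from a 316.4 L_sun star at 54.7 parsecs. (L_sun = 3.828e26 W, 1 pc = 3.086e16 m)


F = L / (4*pi*d^2) = 1.211e+29 / (4*pi*(1.688e+18)^2) = 3.382e-09

3.382e-09 W/m^2


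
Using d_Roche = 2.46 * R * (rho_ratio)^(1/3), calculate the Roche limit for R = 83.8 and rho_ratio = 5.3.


d_Roche = 2.46 * 83.8 * 5.3^(1/3) = 359.4218

359.4218


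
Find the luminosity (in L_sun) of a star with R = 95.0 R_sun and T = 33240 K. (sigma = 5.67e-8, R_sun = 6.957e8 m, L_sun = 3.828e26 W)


R = 95.0 * 6.957e8 m = 6.60915e+10 m. L = 4*pi*R^2*sigma*T^4 = 4*pi*(6.60915e+10)^2 * 5.67e-8 * 33240^4 = 3.799515326e+33 W. L/L_sun = 3.799515326e+33 / 3.828e26 = 9.926e+06

9.926e+06 L_sun


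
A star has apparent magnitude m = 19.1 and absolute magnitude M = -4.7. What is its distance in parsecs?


d = 10^((m - M + 5)/5) = 10^((19.1 - -4.7 + 5)/5) = 575439.9373

575439.9373 pc


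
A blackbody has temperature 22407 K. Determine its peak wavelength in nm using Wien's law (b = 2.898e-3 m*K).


lam_max = b / T = 2.898e-3 / 22407 = 1.293e-07 m = 129.3346 nm

129.3346 nm


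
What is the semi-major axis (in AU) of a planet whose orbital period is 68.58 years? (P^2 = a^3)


a = P^(2/3) = 68.58^(2/3) = 16.7545

16.7545 AU


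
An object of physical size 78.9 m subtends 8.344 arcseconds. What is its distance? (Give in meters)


D = size / theta_rad, theta_rad = 8.344 * pi/(180*3600) = 4.045e-05, D = 1.950e+06

1.950e+06 m


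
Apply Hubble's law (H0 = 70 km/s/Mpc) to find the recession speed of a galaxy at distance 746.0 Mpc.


v = H0 * d = 70 * 746.0 = 52220.0

52220.0 km/s


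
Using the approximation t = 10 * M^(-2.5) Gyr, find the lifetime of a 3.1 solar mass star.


t = 10 * M^(-2.5) = 10 * 3.1^(-2.5) = 0.591

0.591 Gyr


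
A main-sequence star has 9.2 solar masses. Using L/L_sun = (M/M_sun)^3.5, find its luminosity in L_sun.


L/L_sun = (M/M_sun)^3.5 = 9.2^3.5 = 2361.8776

2361.8776 L_sun


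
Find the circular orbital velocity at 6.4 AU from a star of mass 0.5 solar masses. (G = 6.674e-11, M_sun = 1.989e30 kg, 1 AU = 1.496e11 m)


v = sqrt(GM/r) = sqrt(6.674e-11 * 9.945e+29 / 9.574e+11) = 8326.0634

8326.0634 m/s


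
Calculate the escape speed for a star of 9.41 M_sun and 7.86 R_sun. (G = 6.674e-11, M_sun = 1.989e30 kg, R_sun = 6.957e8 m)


M = 9.41 * 1.989e30 kg = 1.871649e+31 kg; R = 7.86 * 6.957e8 m = 5.468202e+09 m. v_esc = sqrt(2GM/R) = sqrt(2 * 6.674e-11 * 1.871649e+31 / 5.468202e+09) = 675924.2496

675924.2496 m/s


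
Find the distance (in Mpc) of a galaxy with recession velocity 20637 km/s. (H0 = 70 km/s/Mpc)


d = v / H0 = 20637 / 70 = 294.8143

294.8143 Mpc


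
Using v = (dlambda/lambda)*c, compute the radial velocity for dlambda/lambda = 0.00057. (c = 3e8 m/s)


v = (dlambda/lambda) * c = 0.00057 * 3e8 = 171000.0

171000.0 m/s


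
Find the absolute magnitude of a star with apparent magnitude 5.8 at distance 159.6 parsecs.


M = m - 5*log10(d) + 5 = 5.8 - 5*log10(159.6) + 5 = -0.2152

-0.2152


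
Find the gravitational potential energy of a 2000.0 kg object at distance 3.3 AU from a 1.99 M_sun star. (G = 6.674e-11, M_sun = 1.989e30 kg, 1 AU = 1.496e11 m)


M = 1.99 * 1.989e30 kg = 3.95811e+30 kg; r = 3.3 AU * 1.496e11 m/AU = 4.9368e+11 m. U = -GM*m/r = -(6.674e-11 * 3.95811e+30 * 2000.0) / 4.9368e+11 = -1.070e+12

-1.070e+12 J


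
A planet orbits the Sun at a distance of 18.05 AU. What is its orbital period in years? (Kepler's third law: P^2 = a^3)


P = a^(3/2) = 18.05^1.5 = 76.686

76.686 years


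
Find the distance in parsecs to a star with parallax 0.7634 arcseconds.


d = 1/p = 1/0.7634 = 1.3099

1.3099 pc


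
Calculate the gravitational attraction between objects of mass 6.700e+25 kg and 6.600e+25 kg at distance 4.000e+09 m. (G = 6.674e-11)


F = G*m1*m2/r^2 = 6.674e-11 * 6.700e+25 * 6.600e+25 / (4.000e+09)^2 = 6.674e-11 * 4.422e+51 / 1.600e+19 = 1.845e+22

1.845e+22 N


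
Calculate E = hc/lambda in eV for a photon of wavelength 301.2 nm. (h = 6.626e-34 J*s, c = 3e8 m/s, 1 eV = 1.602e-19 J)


E = hc/lambda = 6.626e-34 * 3e8 / 3.012e-07 = 6.600e-19 J = 4.1196 eV

4.1196 eV


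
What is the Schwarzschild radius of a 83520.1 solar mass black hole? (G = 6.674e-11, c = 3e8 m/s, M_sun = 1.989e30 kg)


M = 83520.1 * 1.989e30 kg = 1.661214789e+35 kg. rs = 2GM/c^2 = 2 * 6.674e-11 * 1.661214789e+35 / (3e8)^2 = 2.464e+08

2.464e+08 m


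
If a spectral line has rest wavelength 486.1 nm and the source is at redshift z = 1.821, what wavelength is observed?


lam_obs = lam_emit * (1 + z) = 486.1 * (1 + 1.821) = 1371.2881

1371.2881 nm


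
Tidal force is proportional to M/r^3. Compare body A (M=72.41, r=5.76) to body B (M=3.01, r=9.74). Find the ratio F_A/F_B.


Ratio = (M1/r1^3) / (M2/r2^3) = (72.41/5.76^3) / (3.01/9.74^3) = 116.3165

116.3165


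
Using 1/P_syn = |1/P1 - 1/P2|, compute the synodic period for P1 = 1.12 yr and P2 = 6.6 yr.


1/P_syn = |1/P1 - 1/P2| = |1/1.12 - 1/6.6| => P_syn = 1.3489

1.3489 years


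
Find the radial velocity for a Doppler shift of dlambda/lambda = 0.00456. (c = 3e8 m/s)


v = (dlambda/lambda) * c = 0.00456 * 3e8 = 1.368e+06

1.368e+06 m/s


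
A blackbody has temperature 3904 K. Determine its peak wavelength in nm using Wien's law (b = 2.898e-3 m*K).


lam_max = b / T = 2.898e-3 / 3904 = 7.423e-07 m = 742.3156 nm

742.3156 nm


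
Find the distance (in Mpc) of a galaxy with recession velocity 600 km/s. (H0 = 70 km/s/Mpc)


d = v / H0 = 600 / 70 = 8.5714

8.5714 Mpc


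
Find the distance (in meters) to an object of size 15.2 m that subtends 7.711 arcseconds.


D = size / theta_rad, theta_rad = 7.711 * pi/(180*3600) = 3.738e-05, D = 406591.2404

406591.2404 m


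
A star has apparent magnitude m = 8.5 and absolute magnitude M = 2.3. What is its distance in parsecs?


d = 10^((m - M + 5)/5) = 10^((8.5 - 2.3 + 5)/5) = 173.7801

173.7801 pc


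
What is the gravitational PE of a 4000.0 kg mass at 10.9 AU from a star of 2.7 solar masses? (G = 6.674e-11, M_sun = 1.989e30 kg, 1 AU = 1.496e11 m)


M = 2.7 * 1.989e30 kg = 5.3703e+30 kg; r = 10.9 AU * 1.496e11 m/AU = 1.63064e+12 m. U = -GM*m/r = -(6.674e-11 * 5.3703e+30 * 4000.0) / 1.63064e+12 = -8.792e+11

-8.792e+11 J


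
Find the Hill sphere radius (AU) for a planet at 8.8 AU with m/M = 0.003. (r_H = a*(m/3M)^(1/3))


r_H = a * (m/3M)^(1/3) = 8.8 * (0.003/3)^(1/3) = 0.88

0.88 AU


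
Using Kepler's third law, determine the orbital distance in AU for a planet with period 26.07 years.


a = P^(2/3) = 26.07^(2/3) = 8.7921

8.7921 AU


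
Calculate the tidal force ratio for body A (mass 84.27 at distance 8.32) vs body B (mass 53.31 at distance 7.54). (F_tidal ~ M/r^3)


Ratio = (M1/r1^3) / (M2/r2^3) = (84.27/8.32^3) / (53.31/7.54^3) = 1.1765

1.1765


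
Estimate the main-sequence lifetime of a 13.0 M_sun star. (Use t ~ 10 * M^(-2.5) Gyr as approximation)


t = 10 * M^(-2.5) = 10 * 13.0^(-2.5) = 0.0164

0.0164 Gyr


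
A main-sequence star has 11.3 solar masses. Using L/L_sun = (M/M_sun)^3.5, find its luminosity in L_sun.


L/L_sun = (M/M_sun)^3.5 = 11.3^3.5 = 4850.3665

4850.3665 L_sun


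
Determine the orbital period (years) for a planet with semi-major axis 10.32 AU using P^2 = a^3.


P = a^(3/2) = 10.32^1.5 = 33.1527

33.1527 years


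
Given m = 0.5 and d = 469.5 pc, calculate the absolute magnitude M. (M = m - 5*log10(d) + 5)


M = m - 5*log10(d) + 5 = 0.5 - 5*log10(469.5) + 5 = -7.8582

-7.8582


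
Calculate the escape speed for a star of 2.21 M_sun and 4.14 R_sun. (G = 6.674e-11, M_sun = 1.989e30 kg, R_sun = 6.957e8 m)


M = 2.21 * 1.989e30 kg = 4.39569e+30 kg; R = 4.14 * 6.957e8 m = 2.880198e+09 m. v_esc = sqrt(2GM/R) = sqrt(2 * 6.674e-11 * 4.39569e+30 / 2.880198e+09) = 451346.8909

451346.8909 m/s


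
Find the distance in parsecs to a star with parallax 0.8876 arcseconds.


d = 1/p = 1/0.8876 = 1.1266

1.1266 pc


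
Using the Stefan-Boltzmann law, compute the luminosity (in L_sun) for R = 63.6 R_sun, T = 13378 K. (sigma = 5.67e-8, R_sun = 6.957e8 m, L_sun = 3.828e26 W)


R = 63.6 * 6.957e8 m = 4.424652e+10 m. L = 4*pi*R^2*sigma*T^4 = 4*pi*(4.424652e+10)^2 * 5.67e-8 * 13378^4 = 4.468028425e+31 W. L/L_sun = 4.468028425e+31 / 3.828e26 = 116719.6558

116719.6558 L_sun


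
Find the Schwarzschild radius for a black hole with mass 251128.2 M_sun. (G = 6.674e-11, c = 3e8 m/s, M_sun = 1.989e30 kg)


M = 251128.2 * 1.989e30 kg = 4.994939898e+35 kg. rs = 2GM/c^2 = 2 * 6.674e-11 * 4.994939898e+35 / (3e8)^2 = 7.408e+08

7.408e+08 m


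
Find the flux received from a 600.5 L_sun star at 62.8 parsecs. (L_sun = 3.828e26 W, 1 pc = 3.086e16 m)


F = L / (4*pi*d^2) = 2.299e+29 / (4*pi*(1.938e+18)^2) = 4.870e-09

4.870e-09 W/m^2


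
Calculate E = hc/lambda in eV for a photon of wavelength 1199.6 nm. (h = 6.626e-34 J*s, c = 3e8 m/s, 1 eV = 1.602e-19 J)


E = hc/lambda = 6.626e-34 * 3e8 / 1.200e-06 = 1.657e-19 J = 1.0344 eV

1.0344 eV


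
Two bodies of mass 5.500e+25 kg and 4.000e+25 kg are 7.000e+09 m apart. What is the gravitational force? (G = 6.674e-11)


F = G*m1*m2/r^2 = 6.674e-11 * 5.500e+25 * 4.000e+25 / (7.000e+09)^2 = 6.674e-11 * 2.200e+51 / 4.900e+19 = 2.996e+21

2.996e+21 N


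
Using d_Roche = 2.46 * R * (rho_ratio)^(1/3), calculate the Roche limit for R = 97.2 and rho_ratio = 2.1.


d_Roche = 2.46 * 97.2 * 2.1^(1/3) = 306.2018

306.2018


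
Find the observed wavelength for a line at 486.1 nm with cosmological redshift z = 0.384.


lam_obs = lam_emit * (1 + z) = 486.1 * (1 + 0.384) = 672.7624

672.7624 nm


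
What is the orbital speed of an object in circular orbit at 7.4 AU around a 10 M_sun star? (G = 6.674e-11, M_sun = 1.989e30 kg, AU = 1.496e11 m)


v = sqrt(GM/r) = sqrt(6.674e-11 * 1.989e+31 / 1.107e+12) = 34628.1138

34628.1138 m/s


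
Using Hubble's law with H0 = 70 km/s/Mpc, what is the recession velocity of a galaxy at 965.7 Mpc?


v = H0 * d = 70 * 965.7 = 67599.0

67599.0 km/s


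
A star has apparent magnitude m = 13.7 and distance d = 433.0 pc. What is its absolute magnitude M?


M = m - 5*log10(d) + 5 = 13.7 - 5*log10(433.0) + 5 = 5.5176

5.5176


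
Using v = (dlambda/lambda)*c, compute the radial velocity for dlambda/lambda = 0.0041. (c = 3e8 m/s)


v = (dlambda/lambda) * c = 0.0041 * 3e8 = 1.230e+06

1.230e+06 m/s


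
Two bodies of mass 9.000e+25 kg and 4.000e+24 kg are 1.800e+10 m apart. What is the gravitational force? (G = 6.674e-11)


F = G*m1*m2/r^2 = 6.674e-11 * 9.000e+25 * 4.000e+24 / (1.800e+10)^2 = 6.674e-11 * 3.600e+50 / 3.240e+20 = 7.416e+19

7.416e+19 N


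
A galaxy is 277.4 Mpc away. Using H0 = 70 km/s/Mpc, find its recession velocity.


v = H0 * d = 70 * 277.4 = 19418.0

19418.0 km/s


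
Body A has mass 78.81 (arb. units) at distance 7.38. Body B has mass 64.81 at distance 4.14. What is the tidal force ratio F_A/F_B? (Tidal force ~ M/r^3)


Ratio = (M1/r1^3) / (M2/r2^3) = (78.81/7.38^3) / (64.81/4.14^3) = 0.2147

0.2147


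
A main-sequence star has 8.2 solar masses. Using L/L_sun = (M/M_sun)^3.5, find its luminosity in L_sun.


L/L_sun = (M/M_sun)^3.5 = 8.2^3.5 = 1578.8777

1578.8777 L_sun


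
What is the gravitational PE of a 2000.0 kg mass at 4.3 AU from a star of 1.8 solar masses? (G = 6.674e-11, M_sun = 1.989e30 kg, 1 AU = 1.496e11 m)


M = 1.8 * 1.989e30 kg = 3.5802e+30 kg; r = 4.3 AU * 1.496e11 m/AU = 6.4328e+11 m. U = -GM*m/r = -(6.674e-11 * 3.5802e+30 * 2000.0) / 6.4328e+11 = -7.429e+11

-7.429e+11 J


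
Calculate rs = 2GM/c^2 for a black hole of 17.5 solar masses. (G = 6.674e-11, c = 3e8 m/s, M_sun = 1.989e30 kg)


M = 17.5 * 1.989e30 kg = 3.48075e+31 kg. rs = 2GM/c^2 = 2 * 6.674e-11 * 3.48075e+31 / (3e8)^2 = 51623.39

51623.39 m


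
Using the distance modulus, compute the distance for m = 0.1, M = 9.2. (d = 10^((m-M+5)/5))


d = 10^((m - M + 5)/5) = 10^((0.1 - 9.2 + 5)/5) = 0.1514

0.1514 pc


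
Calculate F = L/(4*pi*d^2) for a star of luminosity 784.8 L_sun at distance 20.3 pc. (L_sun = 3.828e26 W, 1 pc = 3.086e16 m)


F = L / (4*pi*d^2) = 3.004e+29 / (4*pi*(6.265e+17)^2) = 6.092e-08

6.092e-08 W/m^2


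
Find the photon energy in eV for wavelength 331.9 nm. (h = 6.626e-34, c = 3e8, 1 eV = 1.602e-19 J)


E = hc/lambda = 6.626e-34 * 3e8 / 3.319e-07 = 5.989e-19 J = 3.7385 eV

3.7385 eV


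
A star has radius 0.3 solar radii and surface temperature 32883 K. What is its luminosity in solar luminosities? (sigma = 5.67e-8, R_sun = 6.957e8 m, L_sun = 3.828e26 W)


R = 0.3 * 6.957e8 m = 2.0871e+08 m. L = 4*pi*R^2*sigma*T^4 = 4*pi*(2.0871e+08)^2 * 5.67e-8 * 32883^4 = 3.628817848e+28 W. L/L_sun = 3.628817848e+28 / 3.828e26 = 94.7967

94.7967 L_sun


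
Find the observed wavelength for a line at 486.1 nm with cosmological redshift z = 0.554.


lam_obs = lam_emit * (1 + z) = 486.1 * (1 + 0.554) = 755.3994

755.3994 nm


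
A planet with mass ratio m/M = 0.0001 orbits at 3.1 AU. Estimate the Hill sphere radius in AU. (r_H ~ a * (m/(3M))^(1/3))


r_H = a * (m/3M)^(1/3) = 3.1 * (0.0001/3)^(1/3) = 0.0998

0.0998 AU


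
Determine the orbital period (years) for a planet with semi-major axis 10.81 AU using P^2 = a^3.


P = a^(3/2) = 10.81^1.5 = 35.5417

35.5417 years


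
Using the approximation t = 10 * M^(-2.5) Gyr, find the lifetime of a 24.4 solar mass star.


t = 10 * M^(-2.5) = 10 * 24.4^(-2.5) = 0.0034

0.0034 Gyr


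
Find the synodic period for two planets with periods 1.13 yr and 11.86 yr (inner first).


1/P_syn = |1/P1 - 1/P2| = |1/1.13 - 1/11.86| => P_syn = 1.249

1.249 years


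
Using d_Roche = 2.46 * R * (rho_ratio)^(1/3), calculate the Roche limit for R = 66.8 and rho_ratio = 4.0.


d_Roche = 2.46 * 66.8 * 4.0^(1/3) = 260.8544

260.8544


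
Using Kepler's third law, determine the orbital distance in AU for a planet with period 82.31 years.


a = P^(2/3) = 82.31^(2/3) = 18.9221

18.9221 AU


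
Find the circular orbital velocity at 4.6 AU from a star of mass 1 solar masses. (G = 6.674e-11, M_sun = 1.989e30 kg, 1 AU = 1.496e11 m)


v = sqrt(GM/r) = sqrt(6.674e-11 * 1.989e+30 / 6.882e+11) = 13888.8338

13888.8338 m/s


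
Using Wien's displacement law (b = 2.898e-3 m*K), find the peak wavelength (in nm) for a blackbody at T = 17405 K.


lam_max = b / T = 2.898e-3 / 17405 = 1.665e-07 m = 166.5039 nm

166.5039 nm


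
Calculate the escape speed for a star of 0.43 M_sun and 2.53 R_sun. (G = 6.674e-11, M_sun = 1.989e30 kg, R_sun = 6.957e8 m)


M = 0.43 * 1.989e30 kg = 8.5527e+29 kg; R = 2.53 * 6.957e8 m = 1.760121e+09 m. v_esc = sqrt(2GM/R) = sqrt(2 * 6.674e-11 * 8.5527e+29 / 1.760121e+09) = 254676.2557

254676.2557 m/s


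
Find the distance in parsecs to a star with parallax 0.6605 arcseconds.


d = 1/p = 1/0.6605 = 1.514

1.514 pc


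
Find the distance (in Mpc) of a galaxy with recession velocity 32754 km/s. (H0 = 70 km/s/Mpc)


d = v / H0 = 32754 / 70 = 467.9143

467.9143 Mpc


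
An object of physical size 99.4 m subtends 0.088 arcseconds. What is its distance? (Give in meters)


D = size / theta_rad, theta_rad = 0.088 * pi/(180*3600) = 4.266e-07, D = 2.330e+08

2.330e+08 m


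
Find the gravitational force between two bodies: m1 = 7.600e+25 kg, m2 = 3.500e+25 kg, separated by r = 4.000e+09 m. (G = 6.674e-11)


F = G*m1*m2/r^2 = 6.674e-11 * 7.600e+25 * 3.500e+25 / (4.000e+09)^2 = 6.674e-11 * 2.660e+51 / 1.600e+19 = 1.110e+22

1.110e+22 N


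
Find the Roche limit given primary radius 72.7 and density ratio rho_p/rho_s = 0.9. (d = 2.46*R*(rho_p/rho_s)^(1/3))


d_Roche = 2.46 * 72.7 * 0.9^(1/3) = 172.6701

172.6701


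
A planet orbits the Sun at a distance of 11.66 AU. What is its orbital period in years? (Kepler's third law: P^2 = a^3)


P = a^(3/2) = 11.66^1.5 = 39.8151

39.8151 years


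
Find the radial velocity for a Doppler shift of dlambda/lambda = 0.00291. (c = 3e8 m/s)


v = (dlambda/lambda) * c = 0.00291 * 3e8 = 873000.0

873000.0 m/s


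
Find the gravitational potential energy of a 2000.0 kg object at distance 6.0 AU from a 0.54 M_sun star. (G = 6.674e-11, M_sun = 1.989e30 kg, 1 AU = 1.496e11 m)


M = 0.54 * 1.989e30 kg = 1.07406e+30 kg; r = 6.0 AU * 1.496e11 m/AU = 8.976e+11 m. U = -GM*m/r = -(6.674e-11 * 1.07406e+30 * 2000.0) / 8.976e+11 = -1.597e+11

-1.597e+11 J


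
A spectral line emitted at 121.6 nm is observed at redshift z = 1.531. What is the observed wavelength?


lam_obs = lam_emit * (1 + z) = 121.6 * (1 + 1.531) = 307.7696

307.7696 nm


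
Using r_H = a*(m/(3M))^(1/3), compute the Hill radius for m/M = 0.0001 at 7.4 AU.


r_H = a * (m/3M)^(1/3) = 7.4 * (0.0001/3)^(1/3) = 0.2382

0.2382 AU


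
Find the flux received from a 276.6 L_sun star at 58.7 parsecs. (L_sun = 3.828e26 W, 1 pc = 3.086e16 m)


F = L / (4*pi*d^2) = 1.059e+29 / (4*pi*(1.811e+18)^2) = 2.568e-09

2.568e-09 W/m^2


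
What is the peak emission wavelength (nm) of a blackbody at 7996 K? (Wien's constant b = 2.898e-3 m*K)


lam_max = b / T = 2.898e-3 / 7996 = 3.624e-07 m = 362.4312 nm

362.4312 nm


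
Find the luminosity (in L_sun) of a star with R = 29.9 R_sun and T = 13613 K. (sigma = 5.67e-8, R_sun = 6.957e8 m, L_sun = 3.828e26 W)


R = 29.9 * 6.957e8 m = 2.080143e+10 m. L = 4*pi*R^2*sigma*T^4 = 4*pi*(2.080143e+10)^2 * 5.67e-8 * 13613^4 = 1.058753074e+31 W. L/L_sun = 1.058753074e+31 / 3.828e26 = 27658.1263

27658.1263 L_sun


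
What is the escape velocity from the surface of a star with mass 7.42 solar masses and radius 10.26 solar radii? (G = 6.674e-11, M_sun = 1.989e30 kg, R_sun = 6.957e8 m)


M = 7.42 * 1.989e30 kg = 1.475838e+31 kg; R = 10.26 * 6.957e8 m = 7.137882e+09 m. v_esc = sqrt(2GM/R) = sqrt(2 * 6.674e-11 * 1.475838e+31 / 7.137882e+09) = 525342.7717

525342.7717 m/s


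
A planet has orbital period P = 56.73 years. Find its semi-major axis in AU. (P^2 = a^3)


a = P^(2/3) = 56.73^(2/3) = 14.7642

14.7642 AU


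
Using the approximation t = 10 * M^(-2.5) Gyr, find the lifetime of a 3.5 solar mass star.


t = 10 * M^(-2.5) = 10 * 3.5^(-2.5) = 0.4363

0.4363 Gyr


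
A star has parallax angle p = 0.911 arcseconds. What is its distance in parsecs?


d = 1/p = 1/0.911 = 1.0977

1.0977 pc


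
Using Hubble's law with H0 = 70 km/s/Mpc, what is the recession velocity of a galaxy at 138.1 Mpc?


v = H0 * d = 70 * 138.1 = 9667.0

9667.0 km/s


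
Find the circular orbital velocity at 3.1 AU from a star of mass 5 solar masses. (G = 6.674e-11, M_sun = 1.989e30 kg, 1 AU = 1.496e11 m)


v = sqrt(GM/r) = sqrt(6.674e-11 * 9.945e+30 / 4.638e+11) = 37831.0897

37831.0897 m/s


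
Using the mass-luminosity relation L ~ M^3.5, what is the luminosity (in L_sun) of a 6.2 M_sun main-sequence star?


L/L_sun = (M/M_sun)^3.5 = 6.2^3.5 = 593.4319

593.4319 L_sun


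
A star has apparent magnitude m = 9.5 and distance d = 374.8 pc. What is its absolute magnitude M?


M = m - 5*log10(d) + 5 = 9.5 - 5*log10(374.8) + 5 = 1.631

1.631


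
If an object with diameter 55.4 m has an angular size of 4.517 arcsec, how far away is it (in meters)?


D = size / theta_rad, theta_rad = 4.517 * pi/(180*3600) = 2.190e-05, D = 2.530e+06

2.530e+06 m


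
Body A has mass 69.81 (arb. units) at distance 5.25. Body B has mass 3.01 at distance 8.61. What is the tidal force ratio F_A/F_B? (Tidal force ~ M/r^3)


Ratio = (M1/r1^3) / (M2/r2^3) = (69.81/5.25^3) / (3.01/8.61^3) = 102.3017

102.3017


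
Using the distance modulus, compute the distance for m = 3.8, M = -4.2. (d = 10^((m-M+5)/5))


d = 10^((m - M + 5)/5) = 10^((3.8 - -4.2 + 5)/5) = 398.1072

398.1072 pc


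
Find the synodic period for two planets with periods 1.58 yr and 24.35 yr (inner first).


1/P_syn = |1/P1 - 1/P2| = |1/1.58 - 1/24.35| => P_syn = 1.6896

1.6896 years


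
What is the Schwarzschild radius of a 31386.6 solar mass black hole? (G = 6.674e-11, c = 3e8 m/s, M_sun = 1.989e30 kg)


M = 31386.6 * 1.989e30 kg = 6.24279474e+34 kg. rs = 2GM/c^2 = 2 * 6.674e-11 * 6.24279474e+34 / (3e8)^2 = 9.259e+07

9.259e+07 m


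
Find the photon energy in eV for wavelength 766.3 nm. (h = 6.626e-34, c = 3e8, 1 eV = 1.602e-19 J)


E = hc/lambda = 6.626e-34 * 3e8 / 7.663e-07 = 2.594e-19 J = 1.6192 eV

1.6192 eV


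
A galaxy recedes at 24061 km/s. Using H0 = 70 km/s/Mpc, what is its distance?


d = v / H0 = 24061 / 70 = 343.7286

343.7286 Mpc


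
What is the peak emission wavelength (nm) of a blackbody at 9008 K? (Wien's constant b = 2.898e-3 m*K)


lam_max = b / T = 2.898e-3 / 9008 = 3.217e-07 m = 321.714 nm

321.714 nm


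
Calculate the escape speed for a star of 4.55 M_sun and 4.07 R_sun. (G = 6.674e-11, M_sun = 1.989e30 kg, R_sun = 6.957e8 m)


M = 4.55 * 1.989e30 kg = 9.04995e+30 kg; R = 4.07 * 6.957e8 m = 2.831499e+09 m. v_esc = sqrt(2GM/R) = sqrt(2 * 6.674e-11 * 9.04995e+30 / 2.831499e+09) = 653165.1168

653165.1168 m/s


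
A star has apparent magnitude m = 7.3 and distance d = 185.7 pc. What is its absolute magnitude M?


M = m - 5*log10(d) + 5 = 7.3 - 5*log10(185.7) + 5 = 0.9559

0.9559


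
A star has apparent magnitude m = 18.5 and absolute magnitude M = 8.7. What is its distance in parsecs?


d = 10^((m - M + 5)/5) = 10^((18.5 - 8.7 + 5)/5) = 912.0108

912.0108 pc
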